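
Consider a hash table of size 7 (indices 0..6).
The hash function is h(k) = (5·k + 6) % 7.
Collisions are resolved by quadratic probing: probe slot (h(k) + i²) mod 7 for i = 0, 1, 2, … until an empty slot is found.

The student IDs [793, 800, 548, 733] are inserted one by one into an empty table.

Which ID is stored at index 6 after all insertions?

793 hashes to 2; slot 2 is free => place at 2.
800 hashes to 2; 2 taken => place at 3.
548 hashes to 2; 2,3 taken => place at 6.
733 hashes to 3; 3 taken => place at 4.
Table: [∅, ∅, 793, 800, 733, ∅, 548]

548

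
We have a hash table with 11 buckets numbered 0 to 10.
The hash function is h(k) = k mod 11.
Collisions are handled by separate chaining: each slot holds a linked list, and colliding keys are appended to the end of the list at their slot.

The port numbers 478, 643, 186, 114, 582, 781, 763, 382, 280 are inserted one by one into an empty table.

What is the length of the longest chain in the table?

3

Insert 478: h=5, bucket 5 empty -> new chain.
Insert 643: h=5, bucket 5 nonempty -> append to chain.
Insert 186: h=10, bucket 10 empty -> new chain.
Insert 114: h=4, bucket 4 empty -> new chain.
Insert 582: h=10, bucket 10 nonempty -> append to chain.
Insert 781: h=0, bucket 0 empty -> new chain.
Insert 763: h=4, bucket 4 nonempty -> append to chain.
Insert 382: h=8, bucket 8 empty -> new chain.
Insert 280: h=5, bucket 5 nonempty -> append to chain.
Final buckets:
0: 781
1: _
2: _
3: _
4: 114 -> 763
5: 478 -> 643 -> 280
6: _
7: _
8: 382
9: _
10: 186 -> 582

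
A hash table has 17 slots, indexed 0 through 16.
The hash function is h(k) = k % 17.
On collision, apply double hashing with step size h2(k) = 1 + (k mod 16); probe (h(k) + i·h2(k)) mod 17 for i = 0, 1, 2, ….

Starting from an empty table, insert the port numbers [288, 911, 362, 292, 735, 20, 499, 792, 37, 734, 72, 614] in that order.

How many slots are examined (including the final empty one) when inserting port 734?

2

288 hashes to 16; slot 16 is free -> place at 16.
911 hashes to 10; slot 10 is free -> place at 10.
362 hashes to 5; slot 5 is free -> place at 5.
292 hashes to 3; slot 3 is free -> place at 3.
735 hashes to 4; slot 4 is free -> place at 4.
20 hashes to 3, h2=5; 3 taken -> place at 8.
499 hashes to 6; slot 6 is free -> place at 6.
792 hashes to 10, h2=9; 10 taken -> place at 2.
37 hashes to 3, h2=6; 3 taken -> place at 9.
734 hashes to 3, h2=15; 3 taken -> place at 1.
72 hashes to 4, h2=9; 4 taken -> place at 13.
614 hashes to 2, h2=7; 2,9,16,6,13,3,10 taken -> place at 0.
Table: [614, 734, 792, 292, 735, 362, 499, —, 20, 37, 911, —, —, 72, —, —, 288]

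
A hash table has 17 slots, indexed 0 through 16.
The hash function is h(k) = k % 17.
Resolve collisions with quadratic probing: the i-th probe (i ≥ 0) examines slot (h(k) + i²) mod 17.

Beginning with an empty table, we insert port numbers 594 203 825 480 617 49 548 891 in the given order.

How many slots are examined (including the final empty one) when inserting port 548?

594: h=16 -> slot 16
203: h=16, probe 16,0 -> slot 0
825: h=9 -> slot 9
480: h=4 -> slot 4
617: h=5 -> slot 5
49: h=15 -> slot 15
548: h=4, probe 4,5,8 -> slot 8
891: h=7 -> slot 7
Table: [203, ., ., ., 480, 617, ., 891, 548, 825, ., ., ., ., ., 49, 594]

3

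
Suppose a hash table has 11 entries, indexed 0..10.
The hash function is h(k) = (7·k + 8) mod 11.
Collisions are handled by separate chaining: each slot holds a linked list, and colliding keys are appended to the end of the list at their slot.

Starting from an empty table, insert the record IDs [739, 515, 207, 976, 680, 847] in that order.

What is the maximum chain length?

Insert 739: h=0, bucket 0 empty -> new chain.
Insert 515: h=5, bucket 5 empty -> new chain.
Insert 207: h=5, bucket 5 nonempty -> append to chain.
Insert 976: h=9, bucket 9 empty -> new chain.
Insert 680: h=5, bucket 5 nonempty -> append to chain.
Insert 847: h=8, bucket 8 empty -> new chain.
Final buckets:
0: 739
1: -
2: -
3: -
4: -
5: 515 -> 207 -> 680
6: -
7: -
8: 847
9: 976
10: -

3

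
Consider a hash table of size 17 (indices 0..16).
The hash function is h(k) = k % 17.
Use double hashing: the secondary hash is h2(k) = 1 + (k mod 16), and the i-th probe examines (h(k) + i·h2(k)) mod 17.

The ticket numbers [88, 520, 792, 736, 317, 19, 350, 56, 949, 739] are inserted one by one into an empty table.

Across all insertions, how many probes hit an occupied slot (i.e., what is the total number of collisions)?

7

88 hashes to 3; slot 3 is free → place at 3.
520 hashes to 10; slot 10 is free → place at 10.
792 hashes to 10, h2=9; 10 taken → place at 2.
736 hashes to 5; slot 5 is free → place at 5.
317 hashes to 11; slot 11 is free → place at 11.
19 hashes to 2, h2=4; 2 taken → place at 6.
350 hashes to 10, h2=15; 10 taken → place at 8.
56 hashes to 5, h2=9; 5 taken → place at 14.
949 hashes to 14, h2=6; 14,3 taken → place at 9.
739 hashes to 8, h2=4; 8 taken → place at 12.
Table: [_, _, 792, 88, _, 736, 19, _, 350, 949, 520, 317, 739, _, 56, _, _]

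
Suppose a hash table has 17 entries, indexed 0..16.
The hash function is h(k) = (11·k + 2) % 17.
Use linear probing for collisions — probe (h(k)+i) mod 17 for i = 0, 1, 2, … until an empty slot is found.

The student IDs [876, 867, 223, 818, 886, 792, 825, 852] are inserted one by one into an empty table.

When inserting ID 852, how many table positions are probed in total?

5

Insert 876: h=16, slot 16 empty => index 16.
Insert 867: h=2, slot 2 empty => index 2.
Insert 223: h=7, slot 7 empty => index 7.
Insert 818: h=7, slot 7 occupied => index 8.
Insert 886: h=7, slots 7,8 occupied => index 9.
Insert 792: h=10, slot 10 empty => index 10.
Insert 825: h=16, slot 16 occupied => index 0.
Insert 852: h=7, slots 7,8,9,10 occupied => index 11.
Table: [825, —, 867, —, —, —, —, 223, 818, 886, 792, 852, —, —, —, —, 876]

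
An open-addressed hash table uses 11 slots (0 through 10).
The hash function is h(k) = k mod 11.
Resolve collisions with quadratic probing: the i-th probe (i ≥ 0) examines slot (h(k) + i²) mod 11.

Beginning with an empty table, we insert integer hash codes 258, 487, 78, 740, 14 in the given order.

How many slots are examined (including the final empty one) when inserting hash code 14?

3

Insert 258: h=5, slot 5 empty -> index 5.
Insert 487: h=3, slot 3 empty -> index 3.
Insert 78: h=1, slot 1 empty -> index 1.
Insert 740: h=3, slot 3 occupied -> index 4.
Insert 14: h=3, slots 3,4 occupied -> index 7.
Table: [_, 78, _, 487, 740, 258, _, 14, _, _, _]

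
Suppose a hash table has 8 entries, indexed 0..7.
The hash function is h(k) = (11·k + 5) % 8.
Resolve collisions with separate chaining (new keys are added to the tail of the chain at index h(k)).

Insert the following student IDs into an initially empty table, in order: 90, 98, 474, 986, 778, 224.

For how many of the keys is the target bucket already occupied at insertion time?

90 → bucket 3
98 → bucket 3 (collision)
474 → bucket 3 (collision)
986 → bucket 3 (collision)
778 → bucket 3 (collision)
224 → bucket 5
Final buckets:
0: —
1: —
2: —
3: 90 -> 98 -> 474 -> 986 -> 778
4: —
5: 224
6: —
7: —

4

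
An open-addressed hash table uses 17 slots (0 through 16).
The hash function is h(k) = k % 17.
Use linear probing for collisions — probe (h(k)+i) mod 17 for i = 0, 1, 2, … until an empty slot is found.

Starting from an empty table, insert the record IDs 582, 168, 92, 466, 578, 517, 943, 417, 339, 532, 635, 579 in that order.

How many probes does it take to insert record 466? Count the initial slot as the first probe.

Insert 582: h=4, slot 4 empty -> index 4.
Insert 168: h=15, slot 15 empty -> index 15.
Insert 92: h=7, slot 7 empty -> index 7.
Insert 466: h=7, slot 7 occupied -> index 8.
Insert 578: h=0, slot 0 empty -> index 0.
Insert 517: h=7, slots 7,8 occupied -> index 9.
Insert 943: h=8, slots 8,9 occupied -> index 10.
Insert 417: h=9, slots 9,10 occupied -> index 11.
Insert 339: h=16, slot 16 empty -> index 16.
Insert 532: h=5, slot 5 empty -> index 5.
Insert 635: h=6, slot 6 empty -> index 6.
Insert 579: h=1, slot 1 empty -> index 1.
Table: [578, 579, ∅, ∅, 582, 532, 635, 92, 466, 517, 943, 417, ∅, ∅, ∅, 168, 339]

2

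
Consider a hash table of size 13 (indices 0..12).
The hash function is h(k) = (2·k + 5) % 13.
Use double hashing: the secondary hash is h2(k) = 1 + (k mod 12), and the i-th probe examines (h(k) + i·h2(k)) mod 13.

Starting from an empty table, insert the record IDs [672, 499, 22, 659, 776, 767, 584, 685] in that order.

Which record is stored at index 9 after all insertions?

Insert 672: h=10, slot 10 empty → index 10.
Insert 499: h=2, slot 2 empty → index 2.
Insert 22: h=10, h2=11, slot 10 occupied → index 8.
Insert 659: h=10, h2=12, slot 10 occupied → index 9.
Insert 776: h=10, h2=9, slot 10 occupied → index 6.
Insert 767: h=5, slot 5 empty → index 5.
Insert 584: h=3, slot 3 empty → index 3.
Insert 685: h=10, h2=2, slot 10 occupied → index 12.
Table: [_, _, 499, 584, _, 767, 776, _, 22, 659, 672, _, 685]

659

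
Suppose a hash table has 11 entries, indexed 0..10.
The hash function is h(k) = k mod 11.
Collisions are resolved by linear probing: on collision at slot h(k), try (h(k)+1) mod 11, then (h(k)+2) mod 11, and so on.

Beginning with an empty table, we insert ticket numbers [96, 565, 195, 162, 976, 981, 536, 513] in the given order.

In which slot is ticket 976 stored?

Insert 96: h=8, slot 8 empty → index 8.
Insert 565: h=4, slot 4 empty → index 4.
Insert 195: h=8, slot 8 occupied → index 9.
Insert 162: h=8, slots 8,9 occupied → index 10.
Insert 976: h=8, slots 8,9,10 occupied → index 0.
Insert 981: h=2, slot 2 empty → index 2.
Insert 536: h=8, slots 8,9,10,0 occupied → index 1.
Insert 513: h=7, slot 7 empty → index 7.
Table: [976, 536, 981, ., 565, ., ., 513, 96, 195, 162]

0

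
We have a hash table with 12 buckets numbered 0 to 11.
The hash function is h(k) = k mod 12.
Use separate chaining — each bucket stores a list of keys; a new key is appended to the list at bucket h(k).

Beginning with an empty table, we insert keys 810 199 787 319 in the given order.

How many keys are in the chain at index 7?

Insert 810: h=6, bucket 6 empty → new chain.
Insert 199: h=7, bucket 7 empty → new chain.
Insert 787: h=7, bucket 7 nonempty → append to chain.
Insert 319: h=7, bucket 7 nonempty → append to chain.
Final buckets:
0: ∅
1: ∅
2: ∅
3: ∅
4: ∅
5: ∅
6: 810
7: 199 -> 787 -> 319
8: ∅
9: ∅
10: ∅
11: ∅

3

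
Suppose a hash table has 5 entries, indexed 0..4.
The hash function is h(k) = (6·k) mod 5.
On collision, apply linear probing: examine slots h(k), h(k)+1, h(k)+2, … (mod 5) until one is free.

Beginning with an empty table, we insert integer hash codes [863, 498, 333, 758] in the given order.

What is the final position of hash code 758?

1

863: h=3 → slot 3
498: h=3, probe 3,4 → slot 4
333: h=3, probe 3,4,0 → slot 0
758: h=3, probe 3,4,0,1 → slot 1
Table: [333, 758, ., 863, 498]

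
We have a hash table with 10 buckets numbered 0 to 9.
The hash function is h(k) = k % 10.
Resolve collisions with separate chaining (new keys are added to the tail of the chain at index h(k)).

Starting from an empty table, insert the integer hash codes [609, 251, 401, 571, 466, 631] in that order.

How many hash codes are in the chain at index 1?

4

Insert 609: h=9, bucket 9 empty → new chain.
Insert 251: h=1, bucket 1 empty → new chain.
Insert 401: h=1, bucket 1 nonempty → append to chain.
Insert 571: h=1, bucket 1 nonempty → append to chain.
Insert 466: h=6, bucket 6 empty → new chain.
Insert 631: h=1, bucket 1 nonempty → append to chain.
Final buckets:
0: —
1: 251 -> 401 -> 571 -> 631
2: —
3: —
4: —
5: —
6: 466
7: —
8: —
9: 609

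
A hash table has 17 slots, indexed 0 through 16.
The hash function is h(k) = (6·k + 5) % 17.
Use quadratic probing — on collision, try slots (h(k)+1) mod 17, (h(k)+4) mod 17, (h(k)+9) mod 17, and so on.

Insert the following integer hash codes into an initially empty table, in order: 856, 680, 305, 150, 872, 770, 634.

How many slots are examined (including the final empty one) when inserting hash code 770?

2

856: h=7 => slot 7
680: h=5 => slot 5
305: h=16 => slot 16
150: h=4 => slot 4
872: h=1 => slot 1
770: h=1, probe 1,2 => slot 2
634: h=1, probe 1,2,5,10 => slot 10
Table: [∅, 872, 770, ∅, 150, 680, ∅, 856, ∅, ∅, 634, ∅, ∅, ∅, ∅, ∅, 305]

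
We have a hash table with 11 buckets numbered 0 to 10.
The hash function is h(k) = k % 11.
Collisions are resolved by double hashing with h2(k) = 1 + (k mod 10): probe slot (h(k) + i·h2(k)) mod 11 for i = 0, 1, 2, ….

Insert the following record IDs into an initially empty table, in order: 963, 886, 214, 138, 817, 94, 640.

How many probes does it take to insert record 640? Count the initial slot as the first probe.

6

963 hashes to 6; slot 6 is free → place at 6.
886 hashes to 6, h2=7; 6 taken → place at 2.
214 hashes to 5; slot 5 is free → place at 5.
138 hashes to 6, h2=9; 6 taken → place at 4.
817 hashes to 3; slot 3 is free → place at 3.
94 hashes to 6, h2=5; 6 taken → place at 0.
640 hashes to 2, h2=1; 2,3,4,5,6 taken → place at 7.
Table: [94, ∅, 886, 817, 138, 214, 963, 640, ∅, ∅, ∅]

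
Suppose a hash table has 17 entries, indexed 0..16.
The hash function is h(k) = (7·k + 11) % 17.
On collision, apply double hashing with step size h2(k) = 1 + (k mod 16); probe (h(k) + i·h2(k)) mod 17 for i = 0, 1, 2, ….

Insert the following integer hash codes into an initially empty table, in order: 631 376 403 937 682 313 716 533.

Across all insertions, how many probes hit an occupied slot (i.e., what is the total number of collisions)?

Insert 631: h=8, slot 8 empty => index 8.
Insert 376: h=8, h2=9, slot 8 occupied => index 0.
Insert 403: h=10, slot 10 empty => index 10.
Insert 937: h=8, h2=10, slot 8 occupied => index 1.
Insert 682: h=8, h2=11, slot 8 occupied => index 2.
Insert 313: h=9, slot 9 empty => index 9.
Insert 716: h=8, h2=13, slot 8 occupied => index 4.
Insert 533: h=2, h2=6, slots 2,8 occupied => index 14.
Table: [376, 937, 682, _, 716, _, _, _, 631, 313, 403, _, _, _, 533, _, _]

6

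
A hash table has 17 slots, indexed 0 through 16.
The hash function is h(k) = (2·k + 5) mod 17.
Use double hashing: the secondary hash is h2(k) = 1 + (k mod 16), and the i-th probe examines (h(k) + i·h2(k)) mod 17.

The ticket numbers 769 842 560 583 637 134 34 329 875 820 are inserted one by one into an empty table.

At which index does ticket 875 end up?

769: h=13 → slot 13
842: h=6 → slot 6
560: h=3 → slot 3
583: h=15 → slot 15
637: h=4 → slot 4
134: h=1 → slot 1
34: h=5 → slot 5
329: h=0 → slot 0
875: h=4, h2=12, probe 4,16 → slot 16
820: h=13, h2=5, probe 13,1,6,11 → slot 11
Table: [329, 134, ∅, 560, 637, 34, 842, ∅, ∅, ∅, ∅, 820, ∅, 769, ∅, 583, 875]

16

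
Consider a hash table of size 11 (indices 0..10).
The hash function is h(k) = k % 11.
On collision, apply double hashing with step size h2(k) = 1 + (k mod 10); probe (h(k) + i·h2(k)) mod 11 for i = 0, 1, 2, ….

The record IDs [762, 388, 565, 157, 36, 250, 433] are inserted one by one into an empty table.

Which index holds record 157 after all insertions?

0

762: h=3 => slot 3
388: h=3, h2=9, probe 3,1 => slot 1
565: h=4 => slot 4
157: h=3, h2=8, probe 3,0 => slot 0
36: h=3, h2=7, probe 3,10 => slot 10
250: h=8 => slot 8
433: h=4, h2=4, probe 4,8,1,5 => slot 5
Table: [157, 388, -, 762, 565, 433, -, -, 250, -, 36]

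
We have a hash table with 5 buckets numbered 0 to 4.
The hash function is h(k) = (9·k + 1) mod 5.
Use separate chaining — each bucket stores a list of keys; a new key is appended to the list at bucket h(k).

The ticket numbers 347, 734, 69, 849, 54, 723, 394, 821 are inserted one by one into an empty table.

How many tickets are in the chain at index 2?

Insert 347: h=4, bucket 4 empty -> new chain.
Insert 734: h=2, bucket 2 empty -> new chain.
Insert 69: h=2, bucket 2 nonempty -> append to chain.
Insert 849: h=2, bucket 2 nonempty -> append to chain.
Insert 54: h=2, bucket 2 nonempty -> append to chain.
Insert 723: h=3, bucket 3 empty -> new chain.
Insert 394: h=2, bucket 2 nonempty -> append to chain.
Insert 821: h=0, bucket 0 empty -> new chain.
Final buckets:
0: 821
1: -
2: 734 -> 69 -> 849 -> 54 -> 394
3: 723
4: 347

5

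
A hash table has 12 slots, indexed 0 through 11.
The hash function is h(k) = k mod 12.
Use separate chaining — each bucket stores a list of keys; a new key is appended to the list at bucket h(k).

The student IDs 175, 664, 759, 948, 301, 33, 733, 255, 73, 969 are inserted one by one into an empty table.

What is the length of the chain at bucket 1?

175 -> bucket 7
664 -> bucket 4
759 -> bucket 3
948 -> bucket 0
301 -> bucket 1
33 -> bucket 9
733 -> bucket 1 (collision)
255 -> bucket 3 (collision)
73 -> bucket 1 (collision)
969 -> bucket 9 (collision)
Final buckets:
0: 948
1: 301 -> 733 -> 73
2: —
3: 759 -> 255
4: 664
5: —
6: —
7: 175
8: —
9: 33 -> 969
10: —
11: —

3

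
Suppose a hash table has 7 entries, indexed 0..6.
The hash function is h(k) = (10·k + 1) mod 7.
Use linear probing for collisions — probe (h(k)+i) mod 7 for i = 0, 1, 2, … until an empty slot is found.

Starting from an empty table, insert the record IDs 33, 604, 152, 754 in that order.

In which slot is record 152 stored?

Insert 33: h=2, slot 2 empty → index 2.
Insert 604: h=0, slot 0 empty → index 0.
Insert 152: h=2, slot 2 occupied → index 3.
Insert 754: h=2, slots 2,3 occupied → index 4.
Table: [604, -, 33, 152, 754, -, -]

3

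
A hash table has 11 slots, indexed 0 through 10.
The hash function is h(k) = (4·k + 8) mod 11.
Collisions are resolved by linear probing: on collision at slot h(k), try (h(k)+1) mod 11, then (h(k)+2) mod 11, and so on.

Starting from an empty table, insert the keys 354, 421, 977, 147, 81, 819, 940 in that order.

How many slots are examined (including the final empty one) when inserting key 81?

354 hashes to 5; slot 5 is free -> place at 5.
421 hashes to 9; slot 9 is free -> place at 9.
977 hashes to 0; slot 0 is free -> place at 0.
147 hashes to 2; slot 2 is free -> place at 2.
81 hashes to 2; 2 taken -> place at 3.
819 hashes to 6; slot 6 is free -> place at 6.
940 hashes to 6; 6 taken -> place at 7.
Table: [977, -, 147, 81, -, 354, 819, 940, -, 421, -]

2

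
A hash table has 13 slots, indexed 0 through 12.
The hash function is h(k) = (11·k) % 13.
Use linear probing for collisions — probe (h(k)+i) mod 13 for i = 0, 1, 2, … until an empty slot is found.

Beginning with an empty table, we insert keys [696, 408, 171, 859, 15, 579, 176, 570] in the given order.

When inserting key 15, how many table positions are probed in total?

2

696: h=12 -> slot 12
408: h=3 -> slot 3
171: h=9 -> slot 9
859: h=11 -> slot 11
15: h=9, probe 9,10 -> slot 10
579: h=12, probe 12,0 -> slot 0
176: h=12, probe 12,0,1 -> slot 1
570: h=4 -> slot 4
Table: [579, 176, _, 408, 570, _, _, _, _, 171, 15, 859, 696]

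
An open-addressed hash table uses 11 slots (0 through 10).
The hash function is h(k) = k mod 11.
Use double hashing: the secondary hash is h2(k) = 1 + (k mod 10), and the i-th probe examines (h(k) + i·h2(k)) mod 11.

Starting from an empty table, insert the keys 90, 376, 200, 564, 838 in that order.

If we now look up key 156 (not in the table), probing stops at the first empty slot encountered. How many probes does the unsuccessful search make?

3

90: h=2 → slot 2
376: h=2, h2=7, probe 2,9 → slot 9
200: h=2, h2=1, probe 2,3 → slot 3
564: h=3, h2=5, probe 3,8 → slot 8
838: h=2, h2=9, probe 2,0 → slot 0
Table: [838, -, 90, 200, -, -, -, -, 564, 376, -]
Lookup 156: h=2, h2=7, probe 2,9,5 → slot 5 empty, not found.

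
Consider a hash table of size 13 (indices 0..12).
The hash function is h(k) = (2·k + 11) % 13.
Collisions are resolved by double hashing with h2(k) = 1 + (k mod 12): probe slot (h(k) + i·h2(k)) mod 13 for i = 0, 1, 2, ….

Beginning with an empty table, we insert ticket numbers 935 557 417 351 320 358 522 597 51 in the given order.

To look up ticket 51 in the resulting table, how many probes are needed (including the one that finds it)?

3

Insert 935: h=9, slot 9 empty => index 9.
Insert 557: h=7, slot 7 empty => index 7.
Insert 417: h=0, slot 0 empty => index 0.
Insert 351: h=11, slot 11 empty => index 11.
Insert 320: h=1, slot 1 empty => index 1.
Insert 358: h=12, slot 12 empty => index 12.
Insert 522: h=2, slot 2 empty => index 2.
Insert 597: h=9, h2=10, slot 9 occupied => index 6.
Insert 51: h=9, h2=4, slots 9,0 occupied => index 4.
Table: [417, 320, 522, -, 51, -, 597, 557, -, 935, -, 351, 358]
Lookup 51: h=9, h2=4, probe 9,0,4 → found at 4.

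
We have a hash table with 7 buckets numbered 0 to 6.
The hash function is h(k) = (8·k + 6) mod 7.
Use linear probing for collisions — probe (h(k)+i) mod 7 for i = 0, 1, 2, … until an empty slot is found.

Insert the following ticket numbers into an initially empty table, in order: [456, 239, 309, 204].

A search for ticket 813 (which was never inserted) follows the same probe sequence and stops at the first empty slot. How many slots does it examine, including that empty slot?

456 hashes to 0; slot 0 is free -> place at 0.
239 hashes to 0; 0 taken -> place at 1.
309 hashes to 0; 0,1 taken -> place at 2.
204 hashes to 0; 0,1,2 taken -> place at 3.
Table: [456, 239, 309, 204, ., ., .]
Lookup 813: h=0, probe 0,1,2,3,4 → slot 4 empty, not found.

5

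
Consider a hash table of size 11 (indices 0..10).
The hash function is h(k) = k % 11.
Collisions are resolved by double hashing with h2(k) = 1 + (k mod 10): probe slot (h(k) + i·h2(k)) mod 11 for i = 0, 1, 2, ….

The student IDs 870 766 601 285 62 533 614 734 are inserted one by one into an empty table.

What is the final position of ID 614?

Insert 870: h=1, slot 1 empty → index 1.
Insert 766: h=7, slot 7 empty → index 7.
Insert 601: h=7, h2=2, slot 7 occupied → index 9.
Insert 285: h=10, slot 10 empty → index 10.
Insert 62: h=7, h2=3, slots 7,10 occupied → index 2.
Insert 533: h=5, slot 5 empty → index 5.
Insert 614: h=9, h2=5, slot 9 occupied → index 3.
Insert 734: h=8, slot 8 empty → index 8.
Table: [∅, 870, 62, 614, ∅, 533, ∅, 766, 734, 601, 285]

3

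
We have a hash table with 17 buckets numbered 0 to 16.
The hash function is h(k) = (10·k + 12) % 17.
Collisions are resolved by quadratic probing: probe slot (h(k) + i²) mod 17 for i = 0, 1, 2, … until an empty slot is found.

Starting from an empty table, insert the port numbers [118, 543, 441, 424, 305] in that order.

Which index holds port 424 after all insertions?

118: h=2 → slot 2
543: h=2, probe 2,3 → slot 3
441: h=2, probe 2,3,6 → slot 6
424: h=2, probe 2,3,6,11 → slot 11
305: h=2, probe 2,3,6,11,1 → slot 1
Table: [∅, 305, 118, 543, ∅, ∅, 441, ∅, ∅, ∅, ∅, 424, ∅, ∅, ∅, ∅, ∅]

11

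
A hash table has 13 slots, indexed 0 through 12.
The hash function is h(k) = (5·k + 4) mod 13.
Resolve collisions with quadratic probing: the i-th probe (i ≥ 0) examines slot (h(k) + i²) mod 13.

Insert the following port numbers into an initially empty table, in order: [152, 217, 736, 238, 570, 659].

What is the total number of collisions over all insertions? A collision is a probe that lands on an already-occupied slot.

4

152 hashes to 10; slot 10 is free -> place at 10.
217 hashes to 10; 10 taken -> place at 11.
736 hashes to 5; slot 5 is free -> place at 5.
238 hashes to 11; 11 taken -> place at 12.
570 hashes to 7; slot 7 is free -> place at 7.
659 hashes to 10; 10,11 taken -> place at 1.
Table: [., 659, ., ., ., 736, ., 570, ., ., 152, 217, 238]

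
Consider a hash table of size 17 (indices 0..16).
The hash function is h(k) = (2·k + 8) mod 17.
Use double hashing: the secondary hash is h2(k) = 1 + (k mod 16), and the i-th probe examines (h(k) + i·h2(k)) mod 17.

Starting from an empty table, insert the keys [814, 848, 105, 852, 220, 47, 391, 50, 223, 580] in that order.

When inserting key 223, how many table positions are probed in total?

Insert 814: h=4, slot 4 empty => index 4.
Insert 848: h=4, h2=1, slot 4 occupied => index 5.
Insert 105: h=14, slot 14 empty => index 14.
Insert 852: h=12, slot 12 empty => index 12.
Insert 220: h=6, slot 6 empty => index 6.
Insert 47: h=0, slot 0 empty => index 0.
Insert 391: h=8, slot 8 empty => index 8.
Insert 50: h=6, h2=3, slot 6 occupied => index 9.
Insert 223: h=12, h2=16, slot 12 occupied => index 11.
Insert 580: h=12, h2=5, slots 12,0,5 occupied => index 10.
Table: [47, ∅, ∅, ∅, 814, 848, 220, ∅, 391, 50, 580, 223, 852, ∅, 105, ∅, ∅]

2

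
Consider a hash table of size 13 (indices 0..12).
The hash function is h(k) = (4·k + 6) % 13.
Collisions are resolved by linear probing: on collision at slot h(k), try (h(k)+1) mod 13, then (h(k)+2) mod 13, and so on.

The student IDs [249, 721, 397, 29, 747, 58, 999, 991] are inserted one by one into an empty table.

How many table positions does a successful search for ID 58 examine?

4

249 hashes to 1; slot 1 is free -> place at 1.
721 hashes to 4; slot 4 is free -> place at 4.
397 hashes to 8; slot 8 is free -> place at 8.
29 hashes to 5; slot 5 is free -> place at 5.
747 hashes to 4; 4,5 taken -> place at 6.
58 hashes to 4; 4,5,6 taken -> place at 7.
999 hashes to 11; slot 11 is free -> place at 11.
991 hashes to 5; 5,6,7,8 taken -> place at 9.
Table: [., 249, ., ., 721, 29, 747, 58, 397, 991, ., 999, .]
Lookup 58: h=4, probe 4,5,6,7 → found at 7.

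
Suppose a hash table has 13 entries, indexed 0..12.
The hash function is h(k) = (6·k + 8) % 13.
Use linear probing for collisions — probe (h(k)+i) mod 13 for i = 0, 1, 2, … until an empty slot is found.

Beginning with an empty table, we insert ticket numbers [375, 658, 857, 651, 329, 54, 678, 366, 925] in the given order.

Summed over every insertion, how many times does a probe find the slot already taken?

8

375: h=9 => slot 9
658: h=4 => slot 4
857: h=2 => slot 2
651: h=1 => slot 1
329: h=6 => slot 6
54: h=7 => slot 7
678: h=7, probe 7,8 => slot 8
366: h=7, probe 7,8,9,10 => slot 10
925: h=7, probe 7,8,9,10,11 => slot 11
Table: [—, 651, 857, —, 658, —, 329, 54, 678, 375, 366, 925, —]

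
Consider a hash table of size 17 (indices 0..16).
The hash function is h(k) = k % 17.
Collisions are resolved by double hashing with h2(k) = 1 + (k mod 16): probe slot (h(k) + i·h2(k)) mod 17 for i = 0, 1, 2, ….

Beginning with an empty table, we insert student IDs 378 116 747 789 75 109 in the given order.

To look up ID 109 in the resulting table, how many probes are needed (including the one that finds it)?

3

Insert 378: h=4, slot 4 empty -> index 4.
Insert 116: h=14, slot 14 empty -> index 14.
Insert 747: h=16, slot 16 empty -> index 16.
Insert 789: h=7, slot 7 empty -> index 7.
Insert 75: h=7, h2=12, slot 7 occupied -> index 2.
Insert 109: h=7, h2=14, slots 7,4 occupied -> index 1.
Table: [_, 109, 75, _, 378, _, _, 789, _, _, _, _, _, _, 116, _, 747]
Lookup 109: h=7, h2=14, probe 7,4,1 → found at 1.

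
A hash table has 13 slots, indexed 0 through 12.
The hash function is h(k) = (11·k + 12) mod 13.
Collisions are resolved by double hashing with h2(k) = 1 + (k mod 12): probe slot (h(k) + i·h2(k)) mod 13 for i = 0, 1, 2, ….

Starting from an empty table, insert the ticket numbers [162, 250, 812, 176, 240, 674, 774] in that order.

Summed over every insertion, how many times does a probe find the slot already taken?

162: h=0 -> slot 0
250: h=6 -> slot 6
812: h=0, h2=9, probe 0,9 -> slot 9
176: h=11 -> slot 11
240: h=0, h2=1, probe 0,1 -> slot 1
674: h=3 -> slot 3
774: h=11, h2=7, probe 11,5 -> slot 5
Table: [162, 240, -, 674, -, 774, 250, -, -, 812, -, 176, -]

3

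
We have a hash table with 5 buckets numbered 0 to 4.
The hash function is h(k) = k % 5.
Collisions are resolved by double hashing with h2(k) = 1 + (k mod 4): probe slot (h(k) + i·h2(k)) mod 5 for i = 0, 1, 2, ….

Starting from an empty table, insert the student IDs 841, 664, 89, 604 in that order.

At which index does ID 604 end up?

0

841 hashes to 1; slot 1 is free => place at 1.
664 hashes to 4; slot 4 is free => place at 4.
89 hashes to 4, h2=2; 4,1 taken => place at 3.
604 hashes to 4, h2=1; 4 taken => place at 0.
Table: [604, 841, -, 89, 664]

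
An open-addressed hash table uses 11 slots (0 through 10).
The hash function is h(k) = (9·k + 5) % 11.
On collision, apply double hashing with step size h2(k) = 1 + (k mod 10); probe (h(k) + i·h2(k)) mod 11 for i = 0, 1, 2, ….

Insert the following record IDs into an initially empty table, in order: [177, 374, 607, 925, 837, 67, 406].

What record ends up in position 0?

837

177 hashes to 3; slot 3 is free => place at 3.
374 hashes to 5; slot 5 is free => place at 5.
607 hashes to 1; slot 1 is free => place at 1.
925 hashes to 3, h2=6; 3 taken => place at 9.
837 hashes to 3, h2=8; 3 taken => place at 0.
67 hashes to 3, h2=8; 3,0 taken => place at 8.
406 hashes to 7; slot 7 is free => place at 7.
Table: [837, 607, ∅, 177, ∅, 374, ∅, 406, 67, 925, ∅]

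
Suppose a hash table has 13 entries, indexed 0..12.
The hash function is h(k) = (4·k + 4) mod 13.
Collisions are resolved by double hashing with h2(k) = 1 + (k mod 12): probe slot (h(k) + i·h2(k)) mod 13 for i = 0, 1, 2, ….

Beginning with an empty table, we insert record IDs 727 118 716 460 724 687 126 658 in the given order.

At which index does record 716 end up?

Insert 727: h=0, slot 0 empty → index 0.
Insert 118: h=8, slot 8 empty → index 8.
Insert 716: h=8, h2=9, slot 8 occupied → index 4.
Insert 460: h=11, slot 11 empty → index 11.
Insert 724: h=1, slot 1 empty → index 1.
Insert 687: h=9, slot 9 empty → index 9.
Insert 126: h=1, h2=7, slots 1,8 occupied → index 2.
Insert 658: h=10, slot 10 empty → index 10.
Table: [727, 724, 126, -, 716, -, -, -, 118, 687, 658, 460, -]

4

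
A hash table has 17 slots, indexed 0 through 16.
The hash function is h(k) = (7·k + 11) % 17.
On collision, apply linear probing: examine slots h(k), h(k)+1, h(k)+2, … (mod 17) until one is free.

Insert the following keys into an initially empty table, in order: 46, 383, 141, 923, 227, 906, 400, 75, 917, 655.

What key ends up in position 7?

Insert 46: h=10, slot 10 empty => index 10.
Insert 383: h=6, slot 6 empty => index 6.
Insert 141: h=12, slot 12 empty => index 12.
Insert 923: h=12, slot 12 occupied => index 13.
Insert 227: h=2, slot 2 empty => index 2.
Insert 906: h=12, slots 12,13 occupied => index 14.
Insert 400: h=6, slot 6 occupied => index 7.
Insert 75: h=9, slot 9 empty => index 9.
Insert 917: h=4, slot 4 empty => index 4.
Insert 655: h=6, slots 6,7 occupied => index 8.
Table: [_, _, 227, _, 917, _, 383, 400, 655, 75, 46, _, 141, 923, 906, _, _]

400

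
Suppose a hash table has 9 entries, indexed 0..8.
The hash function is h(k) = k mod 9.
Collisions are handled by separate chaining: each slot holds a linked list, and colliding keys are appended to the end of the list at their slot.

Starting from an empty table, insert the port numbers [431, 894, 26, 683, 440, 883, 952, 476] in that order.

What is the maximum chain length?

Insert 431: h=8, bucket 8 empty → new chain.
Insert 894: h=3, bucket 3 empty → new chain.
Insert 26: h=8, bucket 8 nonempty → append to chain.
Insert 683: h=8, bucket 8 nonempty → append to chain.
Insert 440: h=8, bucket 8 nonempty → append to chain.
Insert 883: h=1, bucket 1 empty → new chain.
Insert 952: h=7, bucket 7 empty → new chain.
Insert 476: h=8, bucket 8 nonempty → append to chain.
Final buckets:
0: _
1: 883
2: _
3: 894
4: _
5: _
6: _
7: 952
8: 431 -> 26 -> 683 -> 440 -> 476

5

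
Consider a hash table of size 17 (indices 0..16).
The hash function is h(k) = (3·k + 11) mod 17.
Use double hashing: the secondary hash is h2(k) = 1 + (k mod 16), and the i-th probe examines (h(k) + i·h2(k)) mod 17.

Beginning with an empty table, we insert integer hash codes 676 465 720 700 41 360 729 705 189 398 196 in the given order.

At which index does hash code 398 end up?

11

676 hashes to 16; slot 16 is free => place at 16.
465 hashes to 12; slot 12 is free => place at 12.
720 hashes to 12, h2=1; 12 taken => place at 13.
700 hashes to 3; slot 3 is free => place at 3.
41 hashes to 15; slot 15 is free => place at 15.
360 hashes to 3, h2=9; 3,12 taken => place at 4.
729 hashes to 5; slot 5 is free => place at 5.
705 hashes to 1; slot 1 is free => place at 1.
189 hashes to 0; slot 0 is free => place at 0.
398 hashes to 15, h2=15; 15,13 taken => place at 11.
196 hashes to 4, h2=5; 4 taken => place at 9.
Table: [189, 705, —, 700, 360, 729, —, —, —, 196, —, 398, 465, 720, —, 41, 676]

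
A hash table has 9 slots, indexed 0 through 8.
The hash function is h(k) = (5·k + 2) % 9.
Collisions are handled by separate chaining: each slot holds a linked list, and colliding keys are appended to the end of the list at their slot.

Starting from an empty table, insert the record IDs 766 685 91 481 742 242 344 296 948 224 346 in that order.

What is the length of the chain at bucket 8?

1

766 → bucket 7
685 → bucket 7 (collision)
91 → bucket 7 (collision)
481 → bucket 4
742 → bucket 4 (collision)
242 → bucket 6
344 → bucket 3
296 → bucket 6 (collision)
948 → bucket 8
224 → bucket 6 (collision)
346 → bucket 4 (collision)
Final buckets:
0: _
1: _
2: _
3: 344
4: 481 -> 742 -> 346
5: _
6: 242 -> 296 -> 224
7: 766 -> 685 -> 91
8: 948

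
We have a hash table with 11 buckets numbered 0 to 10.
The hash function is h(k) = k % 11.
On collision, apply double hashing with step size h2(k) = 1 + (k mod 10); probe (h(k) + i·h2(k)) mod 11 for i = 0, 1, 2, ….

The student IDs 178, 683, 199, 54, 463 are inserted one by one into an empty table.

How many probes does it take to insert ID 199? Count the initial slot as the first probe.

2

178: h=2 => slot 2
683: h=1 => slot 1
199: h=1, h2=10, probe 1,0 => slot 0
54: h=10 => slot 10
463: h=1, h2=4, probe 1,5 => slot 5
Table: [199, 683, 178, _, _, 463, _, _, _, _, 54]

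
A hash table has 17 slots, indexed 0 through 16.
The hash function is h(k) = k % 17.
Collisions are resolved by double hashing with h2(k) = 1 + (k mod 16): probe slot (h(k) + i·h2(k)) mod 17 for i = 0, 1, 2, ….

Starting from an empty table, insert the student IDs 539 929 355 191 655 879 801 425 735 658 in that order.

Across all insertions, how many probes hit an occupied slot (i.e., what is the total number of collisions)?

5

539 hashes to 12; slot 12 is free => place at 12.
929 hashes to 11; slot 11 is free => place at 11.
355 hashes to 15; slot 15 is free => place at 15.
191 hashes to 4; slot 4 is free => place at 4.
655 hashes to 9; slot 9 is free => place at 9.
879 hashes to 12, h2=16; 12,11 taken => place at 10.
801 hashes to 2; slot 2 is free => place at 2.
425 hashes to 0; slot 0 is free => place at 0.
735 hashes to 4, h2=16; 4 taken => place at 3.
658 hashes to 12, h2=3; 12,15 taken => place at 1.
Table: [425, 658, 801, 735, 191, -, -, -, -, 655, 879, 929, 539, -, -, 355, -]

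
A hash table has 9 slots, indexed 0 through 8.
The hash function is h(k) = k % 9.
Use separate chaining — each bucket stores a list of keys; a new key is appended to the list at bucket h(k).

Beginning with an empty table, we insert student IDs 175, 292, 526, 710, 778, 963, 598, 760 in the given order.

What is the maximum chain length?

Insert 175: h=4, bucket 4 empty → new chain.
Insert 292: h=4, bucket 4 nonempty → append to chain.
Insert 526: h=4, bucket 4 nonempty → append to chain.
Insert 710: h=8, bucket 8 empty → new chain.
Insert 778: h=4, bucket 4 nonempty → append to chain.
Insert 963: h=0, bucket 0 empty → new chain.
Insert 598: h=4, bucket 4 nonempty → append to chain.
Insert 760: h=4, bucket 4 nonempty → append to chain.
Final buckets:
0: 963
1: -
2: -
3: -
4: 175 -> 292 -> 526 -> 778 -> 598 -> 760
5: -
6: -
7: -
8: 710

6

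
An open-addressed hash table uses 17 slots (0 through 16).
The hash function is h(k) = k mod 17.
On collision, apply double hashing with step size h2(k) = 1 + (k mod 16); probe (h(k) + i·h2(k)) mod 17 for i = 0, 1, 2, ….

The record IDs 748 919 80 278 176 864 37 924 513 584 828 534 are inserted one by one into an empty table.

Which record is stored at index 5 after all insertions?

513

748 hashes to 0; slot 0 is free → place at 0.
919 hashes to 1; slot 1 is free → place at 1.
80 hashes to 12; slot 12 is free → place at 12.
278 hashes to 6; slot 6 is free → place at 6.
176 hashes to 6, h2=1; 6 taken → place at 7.
864 hashes to 14; slot 14 is free → place at 14.
37 hashes to 3; slot 3 is free → place at 3.
924 hashes to 6, h2=13; 6 taken → place at 2.
513 hashes to 3, h2=2; 3 taken → place at 5.
584 hashes to 6, h2=9; 6 taken → place at 15.
828 hashes to 12, h2=13; 12 taken → place at 8.
534 hashes to 7, h2=7; 7,14 taken → place at 4.
Table: [748, 919, 924, 37, 534, 513, 278, 176, 828, _, _, _, 80, _, 864, 584, _]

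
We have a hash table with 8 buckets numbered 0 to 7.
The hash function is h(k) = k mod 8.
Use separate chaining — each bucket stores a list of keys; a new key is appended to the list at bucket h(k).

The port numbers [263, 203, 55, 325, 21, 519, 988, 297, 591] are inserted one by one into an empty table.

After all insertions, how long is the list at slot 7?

4

263 -> bucket 7
203 -> bucket 3
55 -> bucket 7 (collision)
325 -> bucket 5
21 -> bucket 5 (collision)
519 -> bucket 7 (collision)
988 -> bucket 4
297 -> bucket 1
591 -> bucket 7 (collision)
Final buckets:
0: -
1: 297
2: -
3: 203
4: 988
5: 325 -> 21
6: -
7: 263 -> 55 -> 519 -> 591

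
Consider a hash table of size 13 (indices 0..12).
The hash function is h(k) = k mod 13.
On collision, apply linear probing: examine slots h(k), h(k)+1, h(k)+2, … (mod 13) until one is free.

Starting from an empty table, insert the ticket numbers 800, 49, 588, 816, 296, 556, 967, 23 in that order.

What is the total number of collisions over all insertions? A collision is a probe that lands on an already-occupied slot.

10

800 hashes to 7; slot 7 is free → place at 7.
49 hashes to 10; slot 10 is free → place at 10.
588 hashes to 3; slot 3 is free → place at 3.
816 hashes to 10; 10 taken → place at 11.
296 hashes to 10; 10,11 taken → place at 12.
556 hashes to 10; 10,11,12 taken → place at 0.
967 hashes to 5; slot 5 is free → place at 5.
23 hashes to 10; 10,11,12,0 taken → place at 1.
Table: [556, 23, -, 588, -, 967, -, 800, -, -, 49, 816, 296]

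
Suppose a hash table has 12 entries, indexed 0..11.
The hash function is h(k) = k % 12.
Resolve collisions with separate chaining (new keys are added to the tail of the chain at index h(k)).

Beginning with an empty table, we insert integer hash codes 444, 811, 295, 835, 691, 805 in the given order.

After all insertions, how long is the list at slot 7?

Insert 444: h=0, bucket 0 empty → new chain.
Insert 811: h=7, bucket 7 empty → new chain.
Insert 295: h=7, bucket 7 nonempty → append to chain.
Insert 835: h=7, bucket 7 nonempty → append to chain.
Insert 691: h=7, bucket 7 nonempty → append to chain.
Insert 805: h=1, bucket 1 empty → new chain.
Final buckets:
0: 444
1: 805
2: _
3: _
4: _
5: _
6: _
7: 811 -> 295 -> 835 -> 691
8: _
9: _
10: _
11: _

4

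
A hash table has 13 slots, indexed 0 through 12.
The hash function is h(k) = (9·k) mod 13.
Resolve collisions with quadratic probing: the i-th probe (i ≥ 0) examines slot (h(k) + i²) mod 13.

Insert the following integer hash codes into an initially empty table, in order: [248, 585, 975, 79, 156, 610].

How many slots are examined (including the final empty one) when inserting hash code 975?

2

Insert 248: h=9, slot 9 empty => index 9.
Insert 585: h=0, slot 0 empty => index 0.
Insert 975: h=0, slot 0 occupied => index 1.
Insert 79: h=9, slot 9 occupied => index 10.
Insert 156: h=0, slots 0,1 occupied => index 4.
Insert 610: h=4, slot 4 occupied => index 5.
Table: [585, 975, _, _, 156, 610, _, _, _, 248, 79, _, _]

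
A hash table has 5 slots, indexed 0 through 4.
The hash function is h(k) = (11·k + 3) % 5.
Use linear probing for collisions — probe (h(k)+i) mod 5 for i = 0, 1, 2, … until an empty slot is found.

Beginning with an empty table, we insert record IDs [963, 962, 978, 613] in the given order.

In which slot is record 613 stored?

963: h=1 → slot 1
962: h=0 → slot 0
978: h=1, probe 1,2 → slot 2
613: h=1, probe 1,2,3 → slot 3
Table: [962, 963, 978, 613, -]

3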